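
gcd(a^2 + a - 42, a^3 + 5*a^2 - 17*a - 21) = a + 7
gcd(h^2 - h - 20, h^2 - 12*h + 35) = h - 5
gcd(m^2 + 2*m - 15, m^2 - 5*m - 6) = 1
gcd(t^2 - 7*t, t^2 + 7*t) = t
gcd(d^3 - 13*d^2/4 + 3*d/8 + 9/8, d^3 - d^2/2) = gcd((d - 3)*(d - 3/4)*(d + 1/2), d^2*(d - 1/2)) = 1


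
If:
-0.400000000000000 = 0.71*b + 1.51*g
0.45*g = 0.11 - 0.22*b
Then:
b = 27.25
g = -13.08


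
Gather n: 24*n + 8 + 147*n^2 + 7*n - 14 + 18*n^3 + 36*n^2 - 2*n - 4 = 18*n^3 + 183*n^2 + 29*n - 10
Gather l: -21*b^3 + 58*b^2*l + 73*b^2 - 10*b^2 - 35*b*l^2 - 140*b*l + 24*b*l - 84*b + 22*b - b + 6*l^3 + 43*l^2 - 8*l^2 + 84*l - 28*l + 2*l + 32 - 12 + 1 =-21*b^3 + 63*b^2 - 63*b + 6*l^3 + l^2*(35 - 35*b) + l*(58*b^2 - 116*b + 58) + 21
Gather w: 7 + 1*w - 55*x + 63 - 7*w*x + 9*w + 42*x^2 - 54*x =w*(10 - 7*x) + 42*x^2 - 109*x + 70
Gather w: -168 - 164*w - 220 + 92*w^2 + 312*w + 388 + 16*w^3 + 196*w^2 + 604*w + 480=16*w^3 + 288*w^2 + 752*w + 480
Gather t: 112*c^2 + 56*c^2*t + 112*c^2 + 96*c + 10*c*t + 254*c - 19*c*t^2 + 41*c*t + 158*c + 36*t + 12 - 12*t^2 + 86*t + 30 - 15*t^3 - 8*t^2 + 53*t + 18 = 224*c^2 + 508*c - 15*t^3 + t^2*(-19*c - 20) + t*(56*c^2 + 51*c + 175) + 60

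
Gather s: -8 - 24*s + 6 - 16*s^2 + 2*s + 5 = -16*s^2 - 22*s + 3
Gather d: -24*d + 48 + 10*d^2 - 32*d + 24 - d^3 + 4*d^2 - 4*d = -d^3 + 14*d^2 - 60*d + 72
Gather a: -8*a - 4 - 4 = -8*a - 8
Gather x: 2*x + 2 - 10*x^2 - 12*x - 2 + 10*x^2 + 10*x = 0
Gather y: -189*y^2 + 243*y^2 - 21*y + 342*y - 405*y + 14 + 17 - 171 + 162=54*y^2 - 84*y + 22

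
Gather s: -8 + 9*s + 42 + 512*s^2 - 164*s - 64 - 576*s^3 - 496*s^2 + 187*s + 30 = -576*s^3 + 16*s^2 + 32*s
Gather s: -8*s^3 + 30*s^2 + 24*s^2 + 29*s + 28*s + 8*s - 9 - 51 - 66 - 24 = -8*s^3 + 54*s^2 + 65*s - 150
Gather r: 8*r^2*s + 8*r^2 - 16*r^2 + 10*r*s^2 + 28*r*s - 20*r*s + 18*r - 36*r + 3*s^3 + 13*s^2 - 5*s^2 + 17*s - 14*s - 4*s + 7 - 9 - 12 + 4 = r^2*(8*s - 8) + r*(10*s^2 + 8*s - 18) + 3*s^3 + 8*s^2 - s - 10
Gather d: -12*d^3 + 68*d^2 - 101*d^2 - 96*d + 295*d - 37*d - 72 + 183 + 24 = -12*d^3 - 33*d^2 + 162*d + 135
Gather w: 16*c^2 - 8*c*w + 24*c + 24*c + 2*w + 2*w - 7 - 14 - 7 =16*c^2 + 48*c + w*(4 - 8*c) - 28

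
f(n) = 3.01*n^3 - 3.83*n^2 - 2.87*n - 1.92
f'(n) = 9.03*n^2 - 7.66*n - 2.87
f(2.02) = 1.46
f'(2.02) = 18.50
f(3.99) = 116.85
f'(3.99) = 110.33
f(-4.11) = -263.79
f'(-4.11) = 181.15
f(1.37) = -5.30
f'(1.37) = 3.58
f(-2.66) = -78.04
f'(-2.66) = 81.40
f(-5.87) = -725.85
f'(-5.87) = 353.24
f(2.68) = 20.82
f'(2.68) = 41.46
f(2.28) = 7.30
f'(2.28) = 26.61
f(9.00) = 1856.31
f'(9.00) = 659.62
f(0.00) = -1.92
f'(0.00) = -2.87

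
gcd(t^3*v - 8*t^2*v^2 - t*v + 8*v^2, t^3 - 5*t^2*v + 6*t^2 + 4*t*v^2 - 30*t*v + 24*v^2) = 1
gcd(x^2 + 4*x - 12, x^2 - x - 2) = x - 2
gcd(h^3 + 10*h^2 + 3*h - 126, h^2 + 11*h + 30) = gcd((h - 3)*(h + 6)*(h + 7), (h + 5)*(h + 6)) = h + 6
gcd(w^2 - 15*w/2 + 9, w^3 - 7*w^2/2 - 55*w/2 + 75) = w - 6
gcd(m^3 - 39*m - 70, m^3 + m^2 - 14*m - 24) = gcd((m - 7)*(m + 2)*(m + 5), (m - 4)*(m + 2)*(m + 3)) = m + 2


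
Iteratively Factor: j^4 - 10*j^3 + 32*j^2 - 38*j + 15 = (j - 5)*(j^3 - 5*j^2 + 7*j - 3) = (j - 5)*(j - 1)*(j^2 - 4*j + 3) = (j - 5)*(j - 1)^2*(j - 3)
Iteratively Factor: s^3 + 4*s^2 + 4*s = (s + 2)*(s^2 + 2*s) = s*(s + 2)*(s + 2)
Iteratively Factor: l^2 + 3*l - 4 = (l + 4)*(l - 1)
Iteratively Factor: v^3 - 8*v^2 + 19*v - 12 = (v - 4)*(v^2 - 4*v + 3) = (v - 4)*(v - 1)*(v - 3)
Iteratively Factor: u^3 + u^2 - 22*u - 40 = (u + 2)*(u^2 - u - 20) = (u + 2)*(u + 4)*(u - 5)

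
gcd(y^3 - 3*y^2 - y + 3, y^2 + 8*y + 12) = 1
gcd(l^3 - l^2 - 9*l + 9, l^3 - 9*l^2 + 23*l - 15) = l^2 - 4*l + 3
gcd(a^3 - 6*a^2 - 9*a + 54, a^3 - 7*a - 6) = a - 3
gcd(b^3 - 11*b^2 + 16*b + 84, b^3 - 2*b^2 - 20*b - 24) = b^2 - 4*b - 12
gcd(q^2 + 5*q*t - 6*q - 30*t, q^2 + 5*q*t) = q + 5*t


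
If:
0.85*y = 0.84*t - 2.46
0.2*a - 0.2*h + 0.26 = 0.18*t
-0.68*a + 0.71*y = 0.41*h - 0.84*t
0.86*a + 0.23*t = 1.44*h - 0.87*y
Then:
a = 1.48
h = 0.80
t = 2.20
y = -0.72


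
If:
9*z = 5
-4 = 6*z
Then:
No Solution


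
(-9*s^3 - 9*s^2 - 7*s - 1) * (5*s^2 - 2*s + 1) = -45*s^5 - 27*s^4 - 26*s^3 - 5*s - 1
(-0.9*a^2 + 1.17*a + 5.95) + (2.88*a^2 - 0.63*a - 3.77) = 1.98*a^2 + 0.54*a + 2.18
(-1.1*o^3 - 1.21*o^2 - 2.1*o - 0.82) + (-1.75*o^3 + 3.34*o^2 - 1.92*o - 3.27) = -2.85*o^3 + 2.13*o^2 - 4.02*o - 4.09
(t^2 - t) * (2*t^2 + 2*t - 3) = 2*t^4 - 5*t^2 + 3*t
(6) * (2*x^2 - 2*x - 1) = 12*x^2 - 12*x - 6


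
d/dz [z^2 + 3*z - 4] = 2*z + 3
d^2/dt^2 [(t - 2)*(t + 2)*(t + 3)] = 6*t + 6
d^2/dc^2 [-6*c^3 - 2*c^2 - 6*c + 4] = -36*c - 4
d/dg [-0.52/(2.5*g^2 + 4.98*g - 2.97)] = (2.6*g + 2.5896)/(2.5*g^2 + 4.98*g - 2.97)^2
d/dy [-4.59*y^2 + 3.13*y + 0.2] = 3.13 - 9.18*y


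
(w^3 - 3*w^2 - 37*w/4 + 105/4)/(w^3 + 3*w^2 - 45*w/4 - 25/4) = (2*w^2 - w - 21)/(2*w^2 + 11*w + 5)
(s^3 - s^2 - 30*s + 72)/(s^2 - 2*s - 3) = (s^2 + 2*s - 24)/(s + 1)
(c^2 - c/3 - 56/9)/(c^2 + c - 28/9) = (3*c - 8)/(3*c - 4)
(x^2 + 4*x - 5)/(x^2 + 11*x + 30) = (x - 1)/(x + 6)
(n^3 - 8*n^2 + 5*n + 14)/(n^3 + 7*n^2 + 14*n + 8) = (n^2 - 9*n + 14)/(n^2 + 6*n + 8)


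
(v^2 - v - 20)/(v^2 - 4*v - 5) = (v + 4)/(v + 1)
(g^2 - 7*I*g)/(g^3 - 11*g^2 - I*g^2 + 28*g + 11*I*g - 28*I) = g*(g - 7*I)/(g^3 - g^2*(11 + I) + g*(28 + 11*I) - 28*I)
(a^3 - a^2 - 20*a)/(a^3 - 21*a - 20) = a/(a + 1)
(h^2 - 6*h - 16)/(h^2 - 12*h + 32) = (h + 2)/(h - 4)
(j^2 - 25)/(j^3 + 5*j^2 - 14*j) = (j^2 - 25)/(j*(j^2 + 5*j - 14))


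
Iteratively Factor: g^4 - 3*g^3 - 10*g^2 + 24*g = (g - 4)*(g^3 + g^2 - 6*g) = (g - 4)*(g + 3)*(g^2 - 2*g) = (g - 4)*(g - 2)*(g + 3)*(g)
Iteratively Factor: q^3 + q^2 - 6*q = (q + 3)*(q^2 - 2*q) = q*(q + 3)*(q - 2)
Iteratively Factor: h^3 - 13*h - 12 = (h - 4)*(h^2 + 4*h + 3) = (h - 4)*(h + 1)*(h + 3)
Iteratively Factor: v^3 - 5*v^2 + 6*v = (v)*(v^2 - 5*v + 6) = v*(v - 3)*(v - 2)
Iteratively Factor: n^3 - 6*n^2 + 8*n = (n - 2)*(n^2 - 4*n) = (n - 4)*(n - 2)*(n)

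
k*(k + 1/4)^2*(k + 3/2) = k^4 + 2*k^3 + 13*k^2/16 + 3*k/32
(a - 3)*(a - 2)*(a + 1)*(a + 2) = a^4 - 2*a^3 - 7*a^2 + 8*a + 12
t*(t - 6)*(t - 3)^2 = t^4 - 12*t^3 + 45*t^2 - 54*t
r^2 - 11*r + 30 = (r - 6)*(r - 5)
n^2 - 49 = (n - 7)*(n + 7)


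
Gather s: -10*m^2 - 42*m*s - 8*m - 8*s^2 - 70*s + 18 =-10*m^2 - 8*m - 8*s^2 + s*(-42*m - 70) + 18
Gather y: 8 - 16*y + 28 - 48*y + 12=48 - 64*y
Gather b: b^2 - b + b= b^2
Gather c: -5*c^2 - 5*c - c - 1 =-5*c^2 - 6*c - 1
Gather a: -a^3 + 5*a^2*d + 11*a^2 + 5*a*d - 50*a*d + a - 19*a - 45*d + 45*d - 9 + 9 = -a^3 + a^2*(5*d + 11) + a*(-45*d - 18)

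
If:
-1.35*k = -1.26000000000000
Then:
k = 0.93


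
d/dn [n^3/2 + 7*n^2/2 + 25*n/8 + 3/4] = 3*n^2/2 + 7*n + 25/8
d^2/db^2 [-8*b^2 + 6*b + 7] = -16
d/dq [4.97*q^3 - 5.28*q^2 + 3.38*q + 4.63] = 14.91*q^2 - 10.56*q + 3.38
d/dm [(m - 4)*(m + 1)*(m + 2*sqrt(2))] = 3*m^2 - 6*m + 4*sqrt(2)*m - 6*sqrt(2) - 4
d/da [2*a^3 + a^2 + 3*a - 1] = 6*a^2 + 2*a + 3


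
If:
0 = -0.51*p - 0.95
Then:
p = -1.86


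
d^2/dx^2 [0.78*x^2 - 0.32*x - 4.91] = 1.56000000000000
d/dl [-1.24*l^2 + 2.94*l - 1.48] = 2.94 - 2.48*l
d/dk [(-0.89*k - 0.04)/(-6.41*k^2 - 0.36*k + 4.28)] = (5.7049*k^2 + 0.3204*k - (0.89*k + 0.04)*(12.82*k + 0.36) - 3.8092)/(6.41*k^2 + 0.36*k - 4.28)^2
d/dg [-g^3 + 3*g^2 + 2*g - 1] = -3*g^2 + 6*g + 2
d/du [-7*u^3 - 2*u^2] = u*(-21*u - 4)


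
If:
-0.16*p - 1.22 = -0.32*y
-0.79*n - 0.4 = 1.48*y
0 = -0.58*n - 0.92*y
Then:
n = 2.80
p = -11.15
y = -1.76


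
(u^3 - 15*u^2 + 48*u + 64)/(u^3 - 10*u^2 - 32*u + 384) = (u + 1)/(u + 6)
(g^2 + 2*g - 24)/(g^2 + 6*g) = (g - 4)/g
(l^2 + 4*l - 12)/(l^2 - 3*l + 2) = (l + 6)/(l - 1)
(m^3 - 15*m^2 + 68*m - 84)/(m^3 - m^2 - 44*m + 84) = (m - 7)/(m + 7)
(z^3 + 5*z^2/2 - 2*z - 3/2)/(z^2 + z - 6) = (2*z^2 - z - 1)/(2*(z - 2))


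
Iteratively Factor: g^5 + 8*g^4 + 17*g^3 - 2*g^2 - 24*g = (g + 3)*(g^4 + 5*g^3 + 2*g^2 - 8*g) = g*(g + 3)*(g^3 + 5*g^2 + 2*g - 8) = g*(g - 1)*(g + 3)*(g^2 + 6*g + 8) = g*(g - 1)*(g + 2)*(g + 3)*(g + 4)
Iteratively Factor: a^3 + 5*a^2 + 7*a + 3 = (a + 3)*(a^2 + 2*a + 1) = (a + 1)*(a + 3)*(a + 1)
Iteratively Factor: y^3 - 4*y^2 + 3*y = (y - 1)*(y^2 - 3*y) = (y - 3)*(y - 1)*(y)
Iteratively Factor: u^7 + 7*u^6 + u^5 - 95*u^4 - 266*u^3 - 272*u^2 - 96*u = (u + 1)*(u^6 + 6*u^5 - 5*u^4 - 90*u^3 - 176*u^2 - 96*u) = (u + 1)*(u + 2)*(u^5 + 4*u^4 - 13*u^3 - 64*u^2 - 48*u) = (u + 1)*(u + 2)*(u + 3)*(u^4 + u^3 - 16*u^2 - 16*u) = (u + 1)^2*(u + 2)*(u + 3)*(u^3 - 16*u) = u*(u + 1)^2*(u + 2)*(u + 3)*(u^2 - 16) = u*(u + 1)^2*(u + 2)*(u + 3)*(u + 4)*(u - 4)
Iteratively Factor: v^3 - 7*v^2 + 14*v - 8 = (v - 1)*(v^2 - 6*v + 8) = (v - 2)*(v - 1)*(v - 4)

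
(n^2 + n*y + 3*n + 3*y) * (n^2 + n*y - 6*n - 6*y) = n^4 + 2*n^3*y - 3*n^3 + n^2*y^2 - 6*n^2*y - 18*n^2 - 3*n*y^2 - 36*n*y - 18*y^2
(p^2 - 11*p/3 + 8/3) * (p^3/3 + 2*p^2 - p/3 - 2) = p^5/3 + 7*p^4/9 - 61*p^3/9 + 41*p^2/9 + 58*p/9 - 16/3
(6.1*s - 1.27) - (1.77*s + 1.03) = 4.33*s - 2.3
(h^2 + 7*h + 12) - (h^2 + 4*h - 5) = 3*h + 17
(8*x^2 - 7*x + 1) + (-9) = 8*x^2 - 7*x - 8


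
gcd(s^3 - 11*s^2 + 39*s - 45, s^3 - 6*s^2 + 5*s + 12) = s - 3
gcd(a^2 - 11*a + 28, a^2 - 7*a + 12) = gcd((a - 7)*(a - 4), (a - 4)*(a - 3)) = a - 4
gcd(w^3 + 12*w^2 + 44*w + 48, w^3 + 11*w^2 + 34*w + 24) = w^2 + 10*w + 24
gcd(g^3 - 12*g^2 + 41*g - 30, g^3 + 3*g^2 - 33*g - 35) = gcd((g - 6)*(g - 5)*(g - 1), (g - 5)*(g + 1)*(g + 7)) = g - 5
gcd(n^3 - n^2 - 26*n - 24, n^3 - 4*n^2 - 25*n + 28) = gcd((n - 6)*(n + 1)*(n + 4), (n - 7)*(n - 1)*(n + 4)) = n + 4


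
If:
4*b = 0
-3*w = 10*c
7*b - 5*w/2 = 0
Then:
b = 0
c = 0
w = 0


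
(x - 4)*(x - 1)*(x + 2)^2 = x^4 - x^3 - 12*x^2 - 4*x + 16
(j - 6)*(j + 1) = j^2 - 5*j - 6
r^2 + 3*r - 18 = (r - 3)*(r + 6)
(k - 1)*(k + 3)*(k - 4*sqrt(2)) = k^3 - 4*sqrt(2)*k^2 + 2*k^2 - 8*sqrt(2)*k - 3*k + 12*sqrt(2)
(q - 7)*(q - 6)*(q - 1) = q^3 - 14*q^2 + 55*q - 42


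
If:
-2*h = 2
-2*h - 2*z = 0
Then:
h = -1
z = 1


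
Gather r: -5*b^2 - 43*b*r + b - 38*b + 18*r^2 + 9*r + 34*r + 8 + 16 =-5*b^2 - 37*b + 18*r^2 + r*(43 - 43*b) + 24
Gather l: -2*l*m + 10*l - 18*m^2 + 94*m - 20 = l*(10 - 2*m) - 18*m^2 + 94*m - 20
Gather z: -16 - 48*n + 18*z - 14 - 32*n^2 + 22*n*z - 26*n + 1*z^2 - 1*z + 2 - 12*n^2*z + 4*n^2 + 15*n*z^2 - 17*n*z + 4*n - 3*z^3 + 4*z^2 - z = -28*n^2 - 70*n - 3*z^3 + z^2*(15*n + 5) + z*(-12*n^2 + 5*n + 16) - 28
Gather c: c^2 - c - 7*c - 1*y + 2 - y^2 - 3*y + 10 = c^2 - 8*c - y^2 - 4*y + 12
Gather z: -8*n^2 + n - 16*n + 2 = -8*n^2 - 15*n + 2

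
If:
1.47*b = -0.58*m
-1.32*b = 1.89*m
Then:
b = 0.00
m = 0.00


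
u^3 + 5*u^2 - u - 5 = (u - 1)*(u + 1)*(u + 5)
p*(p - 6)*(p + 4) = p^3 - 2*p^2 - 24*p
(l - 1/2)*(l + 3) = l^2 + 5*l/2 - 3/2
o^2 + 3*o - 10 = (o - 2)*(o + 5)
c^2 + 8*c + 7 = (c + 1)*(c + 7)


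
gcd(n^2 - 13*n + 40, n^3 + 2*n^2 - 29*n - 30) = n - 5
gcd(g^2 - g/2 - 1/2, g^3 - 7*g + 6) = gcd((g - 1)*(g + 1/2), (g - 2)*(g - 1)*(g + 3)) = g - 1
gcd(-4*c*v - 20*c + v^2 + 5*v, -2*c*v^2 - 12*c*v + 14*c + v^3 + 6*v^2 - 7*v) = 1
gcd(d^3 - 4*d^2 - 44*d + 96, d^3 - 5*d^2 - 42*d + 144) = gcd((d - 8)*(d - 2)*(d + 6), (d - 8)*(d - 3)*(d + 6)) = d^2 - 2*d - 48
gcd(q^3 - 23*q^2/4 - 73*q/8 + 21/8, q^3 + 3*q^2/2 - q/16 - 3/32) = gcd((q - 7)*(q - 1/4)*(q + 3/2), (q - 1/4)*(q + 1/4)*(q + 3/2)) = q^2 + 5*q/4 - 3/8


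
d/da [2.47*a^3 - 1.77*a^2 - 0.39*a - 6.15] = 7.41*a^2 - 3.54*a - 0.39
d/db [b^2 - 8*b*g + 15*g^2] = 2*b - 8*g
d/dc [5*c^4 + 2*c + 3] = 20*c^3 + 2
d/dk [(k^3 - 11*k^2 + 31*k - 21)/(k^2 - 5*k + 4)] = (k^2 - 8*k + 19)/(k^2 - 8*k + 16)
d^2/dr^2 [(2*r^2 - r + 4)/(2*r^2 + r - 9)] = 2*(-8*r^3 + 156*r^2 - 30*r + 229)/(8*r^6 + 12*r^5 - 102*r^4 - 107*r^3 + 459*r^2 + 243*r - 729)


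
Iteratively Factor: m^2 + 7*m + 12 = (m + 3)*(m + 4)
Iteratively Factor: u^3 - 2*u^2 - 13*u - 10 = (u + 2)*(u^2 - 4*u - 5) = (u - 5)*(u + 2)*(u + 1)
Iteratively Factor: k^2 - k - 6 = (k + 2)*(k - 3)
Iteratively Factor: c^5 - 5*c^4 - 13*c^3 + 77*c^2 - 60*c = (c - 5)*(c^4 - 13*c^2 + 12*c) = (c - 5)*(c + 4)*(c^3 - 4*c^2 + 3*c) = c*(c - 5)*(c + 4)*(c^2 - 4*c + 3) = c*(c - 5)*(c - 1)*(c + 4)*(c - 3)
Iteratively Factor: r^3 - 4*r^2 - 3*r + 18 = (r + 2)*(r^2 - 6*r + 9) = (r - 3)*(r + 2)*(r - 3)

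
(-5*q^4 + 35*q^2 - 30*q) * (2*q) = -10*q^5 + 70*q^3 - 60*q^2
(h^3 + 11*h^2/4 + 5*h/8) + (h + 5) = h^3 + 11*h^2/4 + 13*h/8 + 5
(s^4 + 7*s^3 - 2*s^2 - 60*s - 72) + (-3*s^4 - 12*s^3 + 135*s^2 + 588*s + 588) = -2*s^4 - 5*s^3 + 133*s^2 + 528*s + 516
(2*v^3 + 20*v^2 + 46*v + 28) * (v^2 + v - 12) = 2*v^5 + 22*v^4 + 42*v^3 - 166*v^2 - 524*v - 336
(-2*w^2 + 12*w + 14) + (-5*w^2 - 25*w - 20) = -7*w^2 - 13*w - 6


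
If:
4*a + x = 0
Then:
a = -x/4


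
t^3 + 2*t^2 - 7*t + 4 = (t - 1)^2*(t + 4)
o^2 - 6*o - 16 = (o - 8)*(o + 2)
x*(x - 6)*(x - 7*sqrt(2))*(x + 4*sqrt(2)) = x^4 - 6*x^3 - 3*sqrt(2)*x^3 - 56*x^2 + 18*sqrt(2)*x^2 + 336*x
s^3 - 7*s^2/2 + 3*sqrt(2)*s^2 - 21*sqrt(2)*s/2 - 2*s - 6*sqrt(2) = (s - 4)*(s + 1/2)*(s + 3*sqrt(2))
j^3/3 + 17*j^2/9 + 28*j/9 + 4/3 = (j/3 + 1)*(j + 2/3)*(j + 2)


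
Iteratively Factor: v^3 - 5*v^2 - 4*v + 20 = (v + 2)*(v^2 - 7*v + 10) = (v - 5)*(v + 2)*(v - 2)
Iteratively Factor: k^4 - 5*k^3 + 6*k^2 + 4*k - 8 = (k + 1)*(k^3 - 6*k^2 + 12*k - 8) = (k - 2)*(k + 1)*(k^2 - 4*k + 4) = (k - 2)^2*(k + 1)*(k - 2)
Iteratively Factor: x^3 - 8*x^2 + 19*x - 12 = (x - 1)*(x^2 - 7*x + 12) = (x - 3)*(x - 1)*(x - 4)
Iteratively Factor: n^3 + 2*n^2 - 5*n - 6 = (n + 3)*(n^2 - n - 2) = (n + 1)*(n + 3)*(n - 2)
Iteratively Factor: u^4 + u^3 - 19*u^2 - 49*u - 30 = (u - 5)*(u^3 + 6*u^2 + 11*u + 6) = (u - 5)*(u + 2)*(u^2 + 4*u + 3) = (u - 5)*(u + 1)*(u + 2)*(u + 3)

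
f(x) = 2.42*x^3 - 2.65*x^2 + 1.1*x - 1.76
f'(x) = 7.26*x^2 - 5.3*x + 1.1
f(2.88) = 37.24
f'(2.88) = 46.05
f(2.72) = 30.33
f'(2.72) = 40.40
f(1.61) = 3.24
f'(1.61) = 11.39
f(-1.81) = -26.78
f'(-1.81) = 34.48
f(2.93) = 39.59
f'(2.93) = 47.90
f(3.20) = 53.92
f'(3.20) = 58.48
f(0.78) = -1.37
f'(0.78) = 1.38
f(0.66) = -1.49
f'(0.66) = 0.76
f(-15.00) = -8782.01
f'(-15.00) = 1714.10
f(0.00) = -1.76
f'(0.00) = 1.10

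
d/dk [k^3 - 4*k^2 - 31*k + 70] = 3*k^2 - 8*k - 31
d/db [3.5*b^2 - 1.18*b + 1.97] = 7.0*b - 1.18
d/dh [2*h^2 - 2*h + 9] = 4*h - 2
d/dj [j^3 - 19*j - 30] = 3*j^2 - 19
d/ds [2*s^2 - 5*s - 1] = 4*s - 5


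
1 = 1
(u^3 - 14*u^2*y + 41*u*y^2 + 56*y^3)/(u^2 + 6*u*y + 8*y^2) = (u^3 - 14*u^2*y + 41*u*y^2 + 56*y^3)/(u^2 + 6*u*y + 8*y^2)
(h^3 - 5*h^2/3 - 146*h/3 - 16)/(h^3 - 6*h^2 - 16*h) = (h^2 + 19*h/3 + 2)/(h*(h + 2))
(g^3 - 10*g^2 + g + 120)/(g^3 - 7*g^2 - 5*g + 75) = (g - 8)/(g - 5)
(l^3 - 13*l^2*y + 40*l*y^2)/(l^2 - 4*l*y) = (l^2 - 13*l*y + 40*y^2)/(l - 4*y)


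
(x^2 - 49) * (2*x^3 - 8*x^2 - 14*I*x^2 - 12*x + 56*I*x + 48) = 2*x^5 - 8*x^4 - 14*I*x^4 - 110*x^3 + 56*I*x^3 + 440*x^2 + 686*I*x^2 + 588*x - 2744*I*x - 2352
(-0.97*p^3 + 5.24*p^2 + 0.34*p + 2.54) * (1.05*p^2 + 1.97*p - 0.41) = -1.0185*p^5 + 3.5911*p^4 + 11.0775*p^3 + 1.1884*p^2 + 4.8644*p - 1.0414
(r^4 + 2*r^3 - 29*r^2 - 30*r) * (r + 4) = r^5 + 6*r^4 - 21*r^3 - 146*r^2 - 120*r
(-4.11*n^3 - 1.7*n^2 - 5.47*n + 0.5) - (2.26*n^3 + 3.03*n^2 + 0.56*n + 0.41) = -6.37*n^3 - 4.73*n^2 - 6.03*n + 0.09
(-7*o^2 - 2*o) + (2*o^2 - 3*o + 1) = -5*o^2 - 5*o + 1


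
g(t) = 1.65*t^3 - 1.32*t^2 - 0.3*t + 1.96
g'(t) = 4.95*t^2 - 2.64*t - 0.3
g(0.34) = 1.77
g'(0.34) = -0.63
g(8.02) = 765.80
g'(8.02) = 296.91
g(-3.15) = -61.76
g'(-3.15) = 57.13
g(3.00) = 33.73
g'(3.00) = 36.33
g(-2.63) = -36.40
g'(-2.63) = 40.88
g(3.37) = 49.11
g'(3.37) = 47.02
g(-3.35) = -73.88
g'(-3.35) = 64.10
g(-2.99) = -53.05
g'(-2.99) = 51.85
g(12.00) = 2659.48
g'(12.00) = 680.82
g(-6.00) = -400.16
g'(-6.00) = 193.74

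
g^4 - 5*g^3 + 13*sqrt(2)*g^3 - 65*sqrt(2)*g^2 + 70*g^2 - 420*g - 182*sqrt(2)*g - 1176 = (g - 7)*(g + 2)*(g + 6*sqrt(2))*(g + 7*sqrt(2))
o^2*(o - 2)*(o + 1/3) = o^4 - 5*o^3/3 - 2*o^2/3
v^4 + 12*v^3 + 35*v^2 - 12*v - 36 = (v - 1)*(v + 1)*(v + 6)^2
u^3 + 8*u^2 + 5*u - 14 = (u - 1)*(u + 2)*(u + 7)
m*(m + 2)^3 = m^4 + 6*m^3 + 12*m^2 + 8*m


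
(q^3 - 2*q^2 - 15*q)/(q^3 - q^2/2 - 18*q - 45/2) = 2*q/(2*q + 3)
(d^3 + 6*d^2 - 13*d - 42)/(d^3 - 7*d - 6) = (d + 7)/(d + 1)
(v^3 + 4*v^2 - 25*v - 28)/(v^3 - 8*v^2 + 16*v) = (v^2 + 8*v + 7)/(v*(v - 4))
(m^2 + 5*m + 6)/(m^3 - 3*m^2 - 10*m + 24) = (m + 2)/(m^2 - 6*m + 8)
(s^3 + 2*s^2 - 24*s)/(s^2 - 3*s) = (s^2 + 2*s - 24)/(s - 3)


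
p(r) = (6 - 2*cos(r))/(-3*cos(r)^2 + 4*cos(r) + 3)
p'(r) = (6 - 2*cos(r))*(-6*sin(r)*cos(r) + 4*sin(r))/(-3*cos(r)^2 + 4*cos(r) + 3)^2 + 2*sin(r)/(-3*cos(r)^2 + 4*cos(r) + 3) = 6*(cos(r)^2 - 6*cos(r) + 5)*sin(r)/(3*sin(r)^2 + 4*cos(r))^2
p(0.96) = 1.13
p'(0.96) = 0.50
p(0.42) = 1.01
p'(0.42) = 0.05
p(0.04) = 1.00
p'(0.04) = 0.00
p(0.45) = 1.01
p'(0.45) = 0.06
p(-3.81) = -3.81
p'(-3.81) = 9.72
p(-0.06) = 1.00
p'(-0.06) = -0.00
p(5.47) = 1.07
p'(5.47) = -0.31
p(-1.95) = 6.08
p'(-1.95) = -33.40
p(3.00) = -2.05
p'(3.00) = 0.66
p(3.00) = -2.05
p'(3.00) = 0.66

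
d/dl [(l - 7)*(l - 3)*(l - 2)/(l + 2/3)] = 6*(3*l^3 - 15*l^2 - 24*l + 104)/(9*l^2 + 12*l + 4)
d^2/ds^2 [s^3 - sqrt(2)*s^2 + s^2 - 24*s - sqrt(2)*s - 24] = 6*s - 2*sqrt(2) + 2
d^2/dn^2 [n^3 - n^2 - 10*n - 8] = 6*n - 2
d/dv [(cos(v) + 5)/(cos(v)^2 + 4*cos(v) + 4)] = (cos(v) + 8)*sin(v)/(cos(v) + 2)^3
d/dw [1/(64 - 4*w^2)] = w/(2*(w^2 - 16)^2)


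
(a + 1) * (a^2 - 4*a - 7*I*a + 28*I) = a^3 - 3*a^2 - 7*I*a^2 - 4*a + 21*I*a + 28*I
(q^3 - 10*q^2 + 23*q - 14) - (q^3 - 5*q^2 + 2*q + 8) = -5*q^2 + 21*q - 22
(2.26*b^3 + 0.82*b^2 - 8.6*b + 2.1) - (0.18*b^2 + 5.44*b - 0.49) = 2.26*b^3 + 0.64*b^2 - 14.04*b + 2.59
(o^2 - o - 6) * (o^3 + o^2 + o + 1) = o^5 - 6*o^3 - 6*o^2 - 7*o - 6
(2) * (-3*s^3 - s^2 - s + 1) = -6*s^3 - 2*s^2 - 2*s + 2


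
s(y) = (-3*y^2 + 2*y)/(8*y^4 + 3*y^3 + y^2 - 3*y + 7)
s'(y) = (2 - 6*y)/(8*y^4 + 3*y^3 + y^2 - 3*y + 7) + (-3*y^2 + 2*y)*(-32*y^3 - 9*y^2 - 2*y + 3)/(8*y^4 + 3*y^3 + y^2 - 3*y + 7)^2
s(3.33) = -0.02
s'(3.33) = 0.01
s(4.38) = -0.02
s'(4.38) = 0.01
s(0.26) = 0.05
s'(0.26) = 0.08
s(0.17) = 0.04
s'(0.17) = 0.16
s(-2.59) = -0.08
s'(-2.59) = -0.06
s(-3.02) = -0.05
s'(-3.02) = -0.04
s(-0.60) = -0.24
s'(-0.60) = 0.39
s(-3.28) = -0.05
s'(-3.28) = -0.03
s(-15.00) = 0.00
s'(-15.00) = 0.00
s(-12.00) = 0.00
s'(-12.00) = 0.00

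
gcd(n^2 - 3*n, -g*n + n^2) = n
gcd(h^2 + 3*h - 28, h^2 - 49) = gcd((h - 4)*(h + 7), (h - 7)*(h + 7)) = h + 7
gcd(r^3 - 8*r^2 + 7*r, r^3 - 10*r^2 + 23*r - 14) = r^2 - 8*r + 7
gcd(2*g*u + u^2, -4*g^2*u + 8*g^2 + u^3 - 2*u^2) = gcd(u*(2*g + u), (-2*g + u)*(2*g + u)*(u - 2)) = 2*g + u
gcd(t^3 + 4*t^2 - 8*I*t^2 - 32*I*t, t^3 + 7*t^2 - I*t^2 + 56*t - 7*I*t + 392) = t - 8*I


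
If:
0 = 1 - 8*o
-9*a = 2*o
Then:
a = -1/36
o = 1/8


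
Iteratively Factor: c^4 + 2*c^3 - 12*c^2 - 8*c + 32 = (c - 2)*(c^3 + 4*c^2 - 4*c - 16) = (c - 2)^2*(c^2 + 6*c + 8) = (c - 2)^2*(c + 4)*(c + 2)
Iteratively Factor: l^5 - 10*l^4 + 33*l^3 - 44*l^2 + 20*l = (l - 2)*(l^4 - 8*l^3 + 17*l^2 - 10*l) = (l - 2)*(l - 1)*(l^3 - 7*l^2 + 10*l) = l*(l - 2)*(l - 1)*(l^2 - 7*l + 10) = l*(l - 2)^2*(l - 1)*(l - 5)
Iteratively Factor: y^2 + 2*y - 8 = (y + 4)*(y - 2)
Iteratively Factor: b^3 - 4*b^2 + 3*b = (b - 3)*(b^2 - b) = (b - 3)*(b - 1)*(b)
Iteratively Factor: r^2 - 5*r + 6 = (r - 3)*(r - 2)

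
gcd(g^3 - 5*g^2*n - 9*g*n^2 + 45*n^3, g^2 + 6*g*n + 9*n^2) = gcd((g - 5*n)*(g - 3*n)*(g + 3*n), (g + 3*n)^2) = g + 3*n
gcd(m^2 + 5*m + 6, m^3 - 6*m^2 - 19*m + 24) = m + 3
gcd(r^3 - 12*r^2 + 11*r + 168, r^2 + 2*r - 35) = 1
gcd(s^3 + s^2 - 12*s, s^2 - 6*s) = s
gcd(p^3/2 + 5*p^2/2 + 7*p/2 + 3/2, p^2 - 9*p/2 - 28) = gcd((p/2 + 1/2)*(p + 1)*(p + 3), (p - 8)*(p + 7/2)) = 1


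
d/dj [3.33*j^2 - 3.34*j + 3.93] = 6.66*j - 3.34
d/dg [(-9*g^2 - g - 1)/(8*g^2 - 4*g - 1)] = (44*g^2 + 34*g - 3)/(64*g^4 - 64*g^3 + 8*g + 1)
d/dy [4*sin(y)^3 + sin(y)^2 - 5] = 2*(6*sin(y) + 1)*sin(y)*cos(y)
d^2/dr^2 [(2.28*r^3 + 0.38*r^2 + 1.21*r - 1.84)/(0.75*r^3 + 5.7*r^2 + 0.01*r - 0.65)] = (-19.0665*r^6 + 3.98115000000007*r^5 + 31.9374*r^4 - 27.802914*r^3 - 343.33542*r^2 + 26.66682*r - 13.297938)/(0.421875*r^9 + 9.61875*r^8 + 73.119375*r^7 + 184.352625*r^6 - 15.697575*r^5 - 63.38304*r^4 + 0.728326*r^3 + 7.224555*r^2 + 0.012675*r - 0.274625)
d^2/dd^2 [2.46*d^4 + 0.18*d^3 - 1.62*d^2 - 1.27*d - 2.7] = 29.52*d^2 + 1.08*d - 3.24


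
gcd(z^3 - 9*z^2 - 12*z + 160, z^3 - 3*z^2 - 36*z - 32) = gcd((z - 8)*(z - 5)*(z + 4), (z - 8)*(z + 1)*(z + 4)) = z^2 - 4*z - 32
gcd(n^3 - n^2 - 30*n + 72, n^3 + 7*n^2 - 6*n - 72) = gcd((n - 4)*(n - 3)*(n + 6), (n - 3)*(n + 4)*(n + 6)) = n^2 + 3*n - 18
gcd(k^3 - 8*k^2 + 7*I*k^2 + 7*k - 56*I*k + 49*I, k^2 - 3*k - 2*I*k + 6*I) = 1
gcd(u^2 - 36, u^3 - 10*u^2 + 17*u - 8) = 1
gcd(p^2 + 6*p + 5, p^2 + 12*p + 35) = p + 5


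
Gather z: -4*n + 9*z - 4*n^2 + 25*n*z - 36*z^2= -4*n^2 - 4*n - 36*z^2 + z*(25*n + 9)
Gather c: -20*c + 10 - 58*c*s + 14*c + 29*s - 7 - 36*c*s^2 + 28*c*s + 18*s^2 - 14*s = c*(-36*s^2 - 30*s - 6) + 18*s^2 + 15*s + 3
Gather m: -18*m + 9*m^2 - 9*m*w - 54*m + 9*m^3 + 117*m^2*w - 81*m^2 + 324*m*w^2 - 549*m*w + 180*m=9*m^3 + m^2*(117*w - 72) + m*(324*w^2 - 558*w + 108)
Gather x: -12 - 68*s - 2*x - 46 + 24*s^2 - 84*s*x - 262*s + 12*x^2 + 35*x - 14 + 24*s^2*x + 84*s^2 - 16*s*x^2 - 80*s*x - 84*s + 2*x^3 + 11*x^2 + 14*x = 108*s^2 - 414*s + 2*x^3 + x^2*(23 - 16*s) + x*(24*s^2 - 164*s + 47) - 72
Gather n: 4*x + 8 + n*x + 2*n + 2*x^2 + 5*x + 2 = n*(x + 2) + 2*x^2 + 9*x + 10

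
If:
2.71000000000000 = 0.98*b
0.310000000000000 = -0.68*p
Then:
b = 2.77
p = -0.46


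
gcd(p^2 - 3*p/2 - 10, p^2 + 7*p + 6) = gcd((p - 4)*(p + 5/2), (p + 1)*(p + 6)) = 1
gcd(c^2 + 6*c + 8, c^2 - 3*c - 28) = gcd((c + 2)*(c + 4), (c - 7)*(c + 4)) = c + 4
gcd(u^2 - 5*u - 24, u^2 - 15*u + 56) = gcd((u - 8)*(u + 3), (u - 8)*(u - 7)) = u - 8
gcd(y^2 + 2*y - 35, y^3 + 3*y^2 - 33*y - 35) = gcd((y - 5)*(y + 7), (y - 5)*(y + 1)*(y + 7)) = y^2 + 2*y - 35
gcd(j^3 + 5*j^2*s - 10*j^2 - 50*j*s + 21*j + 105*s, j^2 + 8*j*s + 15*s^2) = j + 5*s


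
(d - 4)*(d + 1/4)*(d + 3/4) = d^3 - 3*d^2 - 61*d/16 - 3/4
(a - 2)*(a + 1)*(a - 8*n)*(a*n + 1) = a^4*n - 8*a^3*n^2 - a^3*n + a^3 + 8*a^2*n^2 - 10*a^2*n - a^2 + 16*a*n^2 + 8*a*n - 2*a + 16*n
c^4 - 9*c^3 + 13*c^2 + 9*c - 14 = (c - 7)*(c - 2)*(c - 1)*(c + 1)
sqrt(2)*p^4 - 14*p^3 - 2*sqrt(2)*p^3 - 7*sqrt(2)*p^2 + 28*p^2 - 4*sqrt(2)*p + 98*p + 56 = (p - 4)*(p + 1)*(p - 7*sqrt(2))*(sqrt(2)*p + sqrt(2))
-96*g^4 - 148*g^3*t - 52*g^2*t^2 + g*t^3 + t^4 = (-8*g + t)*(g + t)*(2*g + t)*(6*g + t)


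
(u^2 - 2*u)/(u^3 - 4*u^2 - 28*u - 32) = u*(2 - u)/(-u^3 + 4*u^2 + 28*u + 32)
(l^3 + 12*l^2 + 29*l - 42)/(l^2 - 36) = (l^2 + 6*l - 7)/(l - 6)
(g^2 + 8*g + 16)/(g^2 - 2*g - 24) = (g + 4)/(g - 6)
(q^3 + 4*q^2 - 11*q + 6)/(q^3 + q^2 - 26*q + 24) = (q - 1)/(q - 4)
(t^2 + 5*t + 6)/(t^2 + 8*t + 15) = (t + 2)/(t + 5)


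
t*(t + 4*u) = t^2 + 4*t*u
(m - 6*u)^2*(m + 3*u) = m^3 - 9*m^2*u + 108*u^3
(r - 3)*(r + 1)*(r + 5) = r^3 + 3*r^2 - 13*r - 15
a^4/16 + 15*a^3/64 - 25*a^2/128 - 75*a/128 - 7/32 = (a/4 + 1/4)*(a/4 + 1)*(a - 7/4)*(a + 1/2)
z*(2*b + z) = 2*b*z + z^2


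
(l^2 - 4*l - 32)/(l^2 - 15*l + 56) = (l + 4)/(l - 7)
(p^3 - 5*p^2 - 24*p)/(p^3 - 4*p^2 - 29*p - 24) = p/(p + 1)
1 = 1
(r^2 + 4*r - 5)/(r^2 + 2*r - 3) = (r + 5)/(r + 3)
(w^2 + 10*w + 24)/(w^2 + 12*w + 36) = (w + 4)/(w + 6)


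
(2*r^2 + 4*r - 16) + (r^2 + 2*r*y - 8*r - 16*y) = 3*r^2 + 2*r*y - 4*r - 16*y - 16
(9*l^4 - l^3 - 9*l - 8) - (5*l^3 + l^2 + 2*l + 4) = 9*l^4 - 6*l^3 - l^2 - 11*l - 12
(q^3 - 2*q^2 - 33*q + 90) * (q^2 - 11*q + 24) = q^5 - 13*q^4 + 13*q^3 + 405*q^2 - 1782*q + 2160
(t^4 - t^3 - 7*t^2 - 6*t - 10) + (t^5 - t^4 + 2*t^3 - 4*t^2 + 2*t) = t^5 + t^3 - 11*t^2 - 4*t - 10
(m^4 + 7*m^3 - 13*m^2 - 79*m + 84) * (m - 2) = m^5 + 5*m^4 - 27*m^3 - 53*m^2 + 242*m - 168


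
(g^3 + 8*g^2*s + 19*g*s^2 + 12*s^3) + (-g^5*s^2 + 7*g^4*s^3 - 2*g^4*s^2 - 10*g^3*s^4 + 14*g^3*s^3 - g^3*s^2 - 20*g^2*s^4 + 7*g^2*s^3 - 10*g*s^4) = -g^5*s^2 + 7*g^4*s^3 - 2*g^4*s^2 - 10*g^3*s^4 + 14*g^3*s^3 - g^3*s^2 + g^3 - 20*g^2*s^4 + 7*g^2*s^3 + 8*g^2*s - 10*g*s^4 + 19*g*s^2 + 12*s^3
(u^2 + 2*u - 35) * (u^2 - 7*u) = u^4 - 5*u^3 - 49*u^2 + 245*u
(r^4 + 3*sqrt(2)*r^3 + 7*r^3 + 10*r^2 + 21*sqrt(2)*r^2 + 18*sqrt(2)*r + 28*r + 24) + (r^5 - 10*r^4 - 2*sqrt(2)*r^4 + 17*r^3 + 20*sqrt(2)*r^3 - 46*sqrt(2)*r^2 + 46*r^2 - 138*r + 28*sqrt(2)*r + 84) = r^5 - 9*r^4 - 2*sqrt(2)*r^4 + 24*r^3 + 23*sqrt(2)*r^3 - 25*sqrt(2)*r^2 + 56*r^2 - 110*r + 46*sqrt(2)*r + 108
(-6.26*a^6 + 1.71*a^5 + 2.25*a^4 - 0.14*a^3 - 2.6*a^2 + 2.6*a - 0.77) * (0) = 0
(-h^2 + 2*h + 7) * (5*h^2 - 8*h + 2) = -5*h^4 + 18*h^3 + 17*h^2 - 52*h + 14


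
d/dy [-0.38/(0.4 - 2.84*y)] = -1.0792/(2.84*y - 0.4)^2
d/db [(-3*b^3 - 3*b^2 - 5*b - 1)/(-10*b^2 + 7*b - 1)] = 2*(15*b^4 - 21*b^3 - 31*b^2 - 7*b + 6)/(100*b^4 - 140*b^3 + 69*b^2 - 14*b + 1)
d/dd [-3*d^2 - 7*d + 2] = -6*d - 7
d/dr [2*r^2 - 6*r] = 4*r - 6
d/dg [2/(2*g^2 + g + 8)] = 2*(-4*g - 1)/(2*g^2 + g + 8)^2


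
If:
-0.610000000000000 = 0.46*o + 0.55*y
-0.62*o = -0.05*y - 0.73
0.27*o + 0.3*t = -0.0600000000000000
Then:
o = 1.02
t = -1.12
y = -1.96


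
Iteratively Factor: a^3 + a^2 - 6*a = (a + 3)*(a^2 - 2*a) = (a - 2)*(a + 3)*(a)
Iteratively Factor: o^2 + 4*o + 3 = (o + 1)*(o + 3)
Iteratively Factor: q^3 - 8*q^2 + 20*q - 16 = (q - 2)*(q^2 - 6*q + 8) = (q - 2)^2*(q - 4)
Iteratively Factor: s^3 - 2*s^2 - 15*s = (s)*(s^2 - 2*s - 15) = s*(s - 5)*(s + 3)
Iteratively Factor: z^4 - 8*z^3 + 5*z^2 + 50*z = (z - 5)*(z^3 - 3*z^2 - 10*z) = (z - 5)*(z + 2)*(z^2 - 5*z) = (z - 5)^2*(z + 2)*(z)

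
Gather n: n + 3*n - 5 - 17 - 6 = 4*n - 28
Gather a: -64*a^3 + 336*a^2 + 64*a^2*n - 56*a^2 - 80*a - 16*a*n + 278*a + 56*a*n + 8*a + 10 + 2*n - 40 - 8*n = -64*a^3 + a^2*(64*n + 280) + a*(40*n + 206) - 6*n - 30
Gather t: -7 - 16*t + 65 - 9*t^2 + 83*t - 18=-9*t^2 + 67*t + 40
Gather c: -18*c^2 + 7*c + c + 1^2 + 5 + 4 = -18*c^2 + 8*c + 10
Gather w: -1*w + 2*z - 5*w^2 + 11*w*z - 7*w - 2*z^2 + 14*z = -5*w^2 + w*(11*z - 8) - 2*z^2 + 16*z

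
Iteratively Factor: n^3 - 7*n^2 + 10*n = (n - 2)*(n^2 - 5*n) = (n - 5)*(n - 2)*(n)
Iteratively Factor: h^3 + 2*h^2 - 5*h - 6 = (h + 1)*(h^2 + h - 6) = (h - 2)*(h + 1)*(h + 3)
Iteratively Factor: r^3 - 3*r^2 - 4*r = (r + 1)*(r^2 - 4*r) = (r - 4)*(r + 1)*(r)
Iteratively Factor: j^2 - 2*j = (j - 2)*(j)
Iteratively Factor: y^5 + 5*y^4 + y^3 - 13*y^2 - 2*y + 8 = (y + 4)*(y^4 + y^3 - 3*y^2 - y + 2) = (y + 1)*(y + 4)*(y^3 - 3*y + 2) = (y - 1)*(y + 1)*(y + 4)*(y^2 + y - 2) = (y - 1)^2*(y + 1)*(y + 4)*(y + 2)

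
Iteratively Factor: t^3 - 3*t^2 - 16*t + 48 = (t - 4)*(t^2 + t - 12) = (t - 4)*(t - 3)*(t + 4)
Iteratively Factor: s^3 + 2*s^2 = (s)*(s^2 + 2*s) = s*(s + 2)*(s)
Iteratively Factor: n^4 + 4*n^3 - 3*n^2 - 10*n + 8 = (n + 2)*(n^3 + 2*n^2 - 7*n + 4) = (n - 1)*(n + 2)*(n^2 + 3*n - 4) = (n - 1)*(n + 2)*(n + 4)*(n - 1)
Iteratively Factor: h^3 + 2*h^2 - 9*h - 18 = (h + 3)*(h^2 - h - 6) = (h - 3)*(h + 3)*(h + 2)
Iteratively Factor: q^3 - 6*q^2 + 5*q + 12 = (q - 3)*(q^2 - 3*q - 4) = (q - 4)*(q - 3)*(q + 1)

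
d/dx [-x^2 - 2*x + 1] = -2*x - 2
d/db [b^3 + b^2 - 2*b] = 3*b^2 + 2*b - 2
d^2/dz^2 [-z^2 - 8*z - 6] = -2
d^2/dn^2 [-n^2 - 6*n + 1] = -2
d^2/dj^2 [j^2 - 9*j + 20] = 2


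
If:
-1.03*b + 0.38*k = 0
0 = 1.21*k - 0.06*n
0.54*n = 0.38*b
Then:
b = 0.00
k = 0.00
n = 0.00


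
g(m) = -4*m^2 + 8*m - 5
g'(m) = 8 - 8*m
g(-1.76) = -31.47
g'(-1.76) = 22.08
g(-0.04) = -5.33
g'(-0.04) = 8.32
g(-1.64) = -28.88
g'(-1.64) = 21.12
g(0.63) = -1.55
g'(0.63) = 2.96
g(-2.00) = -37.00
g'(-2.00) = 24.00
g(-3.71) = -89.74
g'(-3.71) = 37.68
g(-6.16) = -206.06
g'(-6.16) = 57.28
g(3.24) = -21.07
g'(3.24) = -17.92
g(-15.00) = -1025.00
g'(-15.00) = 128.00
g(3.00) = -17.00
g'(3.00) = -16.00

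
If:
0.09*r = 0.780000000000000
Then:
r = 8.67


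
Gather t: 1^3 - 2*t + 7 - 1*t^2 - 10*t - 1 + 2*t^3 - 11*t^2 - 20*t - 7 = 2*t^3 - 12*t^2 - 32*t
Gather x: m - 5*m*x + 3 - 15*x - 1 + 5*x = m + x*(-5*m - 10) + 2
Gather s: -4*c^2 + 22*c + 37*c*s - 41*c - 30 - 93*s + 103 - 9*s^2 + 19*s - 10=-4*c^2 - 19*c - 9*s^2 + s*(37*c - 74) + 63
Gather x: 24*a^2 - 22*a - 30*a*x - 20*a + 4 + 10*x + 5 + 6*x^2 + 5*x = 24*a^2 - 42*a + 6*x^2 + x*(15 - 30*a) + 9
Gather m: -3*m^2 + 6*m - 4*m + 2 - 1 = -3*m^2 + 2*m + 1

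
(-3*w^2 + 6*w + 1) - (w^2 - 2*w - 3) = -4*w^2 + 8*w + 4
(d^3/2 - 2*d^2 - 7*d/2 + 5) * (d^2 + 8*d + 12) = d^5/2 + 2*d^4 - 27*d^3/2 - 47*d^2 - 2*d + 60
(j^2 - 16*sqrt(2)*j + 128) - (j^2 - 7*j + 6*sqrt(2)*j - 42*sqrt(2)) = -22*sqrt(2)*j + 7*j + 42*sqrt(2) + 128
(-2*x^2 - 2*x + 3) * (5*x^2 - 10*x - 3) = -10*x^4 + 10*x^3 + 41*x^2 - 24*x - 9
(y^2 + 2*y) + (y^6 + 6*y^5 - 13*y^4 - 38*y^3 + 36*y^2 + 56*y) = y^6 + 6*y^5 - 13*y^4 - 38*y^3 + 37*y^2 + 58*y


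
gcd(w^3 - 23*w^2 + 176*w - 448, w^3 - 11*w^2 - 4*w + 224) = w^2 - 15*w + 56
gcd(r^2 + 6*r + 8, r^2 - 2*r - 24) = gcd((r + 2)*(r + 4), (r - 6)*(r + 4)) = r + 4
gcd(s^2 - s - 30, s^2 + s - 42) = s - 6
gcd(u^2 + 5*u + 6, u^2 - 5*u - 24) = u + 3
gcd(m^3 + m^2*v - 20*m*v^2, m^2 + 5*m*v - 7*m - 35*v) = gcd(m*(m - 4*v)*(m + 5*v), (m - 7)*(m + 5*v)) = m + 5*v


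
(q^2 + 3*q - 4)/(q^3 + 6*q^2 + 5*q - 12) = 1/(q + 3)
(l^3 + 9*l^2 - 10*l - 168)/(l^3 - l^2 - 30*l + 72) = (l + 7)/(l - 3)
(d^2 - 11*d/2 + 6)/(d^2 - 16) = (d - 3/2)/(d + 4)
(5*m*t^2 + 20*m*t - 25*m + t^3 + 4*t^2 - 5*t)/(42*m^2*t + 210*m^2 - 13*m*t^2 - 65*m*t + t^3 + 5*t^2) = (5*m*t - 5*m + t^2 - t)/(42*m^2 - 13*m*t + t^2)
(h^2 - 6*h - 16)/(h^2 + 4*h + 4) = (h - 8)/(h + 2)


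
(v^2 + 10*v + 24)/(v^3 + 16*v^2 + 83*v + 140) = (v + 6)/(v^2 + 12*v + 35)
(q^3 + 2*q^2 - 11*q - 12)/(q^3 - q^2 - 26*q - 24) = (q - 3)/(q - 6)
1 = 1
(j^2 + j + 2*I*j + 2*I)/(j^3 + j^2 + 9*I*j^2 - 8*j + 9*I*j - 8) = (j + 2*I)/(j^2 + 9*I*j - 8)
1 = 1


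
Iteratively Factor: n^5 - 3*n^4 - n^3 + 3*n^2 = (n)*(n^4 - 3*n^3 - n^2 + 3*n) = n*(n - 1)*(n^3 - 2*n^2 - 3*n) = n*(n - 1)*(n + 1)*(n^2 - 3*n) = n^2*(n - 1)*(n + 1)*(n - 3)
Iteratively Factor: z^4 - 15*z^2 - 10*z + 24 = (z - 4)*(z^3 + 4*z^2 + z - 6) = (z - 4)*(z + 2)*(z^2 + 2*z - 3) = (z - 4)*(z - 1)*(z + 2)*(z + 3)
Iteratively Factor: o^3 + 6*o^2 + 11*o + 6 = (o + 2)*(o^2 + 4*o + 3) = (o + 1)*(o + 2)*(o + 3)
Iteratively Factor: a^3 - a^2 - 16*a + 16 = (a - 1)*(a^2 - 16) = (a - 4)*(a - 1)*(a + 4)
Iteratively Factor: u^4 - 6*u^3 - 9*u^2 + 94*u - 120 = (u - 3)*(u^3 - 3*u^2 - 18*u + 40) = (u - 3)*(u - 2)*(u^2 - u - 20) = (u - 5)*(u - 3)*(u - 2)*(u + 4)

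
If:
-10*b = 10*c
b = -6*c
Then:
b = 0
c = 0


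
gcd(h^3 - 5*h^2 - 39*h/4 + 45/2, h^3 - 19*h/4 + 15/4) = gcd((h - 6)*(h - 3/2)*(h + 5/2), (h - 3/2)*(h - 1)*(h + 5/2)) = h^2 + h - 15/4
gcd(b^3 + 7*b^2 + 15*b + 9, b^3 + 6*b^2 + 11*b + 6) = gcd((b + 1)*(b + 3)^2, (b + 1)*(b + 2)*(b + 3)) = b^2 + 4*b + 3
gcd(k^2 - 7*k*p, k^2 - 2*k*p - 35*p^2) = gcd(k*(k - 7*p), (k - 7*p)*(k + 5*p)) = -k + 7*p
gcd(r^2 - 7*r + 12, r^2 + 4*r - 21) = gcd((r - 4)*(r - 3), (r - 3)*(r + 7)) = r - 3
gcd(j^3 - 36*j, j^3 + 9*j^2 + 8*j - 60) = j + 6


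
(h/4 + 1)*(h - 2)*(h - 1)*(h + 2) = h^4/4 + 3*h^3/4 - 2*h^2 - 3*h + 4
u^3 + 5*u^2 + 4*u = u*(u + 1)*(u + 4)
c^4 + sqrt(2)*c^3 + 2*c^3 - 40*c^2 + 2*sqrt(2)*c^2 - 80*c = c*(c + 2)*(c - 4*sqrt(2))*(c + 5*sqrt(2))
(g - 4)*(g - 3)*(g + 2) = g^3 - 5*g^2 - 2*g + 24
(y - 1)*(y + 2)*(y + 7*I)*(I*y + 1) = I*y^4 - 6*y^3 + I*y^3 - 6*y^2 + 5*I*y^2 + 12*y + 7*I*y - 14*I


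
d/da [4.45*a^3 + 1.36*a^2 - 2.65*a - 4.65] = 13.35*a^2 + 2.72*a - 2.65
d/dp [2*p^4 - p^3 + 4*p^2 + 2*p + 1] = 8*p^3 - 3*p^2 + 8*p + 2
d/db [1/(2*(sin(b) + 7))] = -cos(b)/(2*(sin(b) + 7)^2)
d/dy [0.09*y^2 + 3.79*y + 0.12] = 0.18*y + 3.79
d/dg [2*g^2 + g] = 4*g + 1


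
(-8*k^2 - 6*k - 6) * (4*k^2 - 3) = -32*k^4 - 24*k^3 + 18*k + 18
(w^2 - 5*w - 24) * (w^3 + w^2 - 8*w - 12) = w^5 - 4*w^4 - 37*w^3 + 4*w^2 + 252*w + 288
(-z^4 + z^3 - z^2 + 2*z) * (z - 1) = -z^5 + 2*z^4 - 2*z^3 + 3*z^2 - 2*z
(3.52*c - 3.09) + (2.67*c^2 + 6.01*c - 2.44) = 2.67*c^2 + 9.53*c - 5.53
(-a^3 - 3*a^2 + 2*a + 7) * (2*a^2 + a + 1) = -2*a^5 - 7*a^4 + 13*a^2 + 9*a + 7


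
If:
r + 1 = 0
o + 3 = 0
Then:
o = -3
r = -1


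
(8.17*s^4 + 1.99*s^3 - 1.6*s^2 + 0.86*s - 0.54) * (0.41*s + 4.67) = 3.3497*s^5 + 38.9698*s^4 + 8.6373*s^3 - 7.1194*s^2 + 3.7948*s - 2.5218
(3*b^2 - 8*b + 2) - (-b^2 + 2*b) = 4*b^2 - 10*b + 2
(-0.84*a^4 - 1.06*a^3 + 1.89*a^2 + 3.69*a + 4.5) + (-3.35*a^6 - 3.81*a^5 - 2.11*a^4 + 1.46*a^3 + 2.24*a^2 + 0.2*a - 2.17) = -3.35*a^6 - 3.81*a^5 - 2.95*a^4 + 0.4*a^3 + 4.13*a^2 + 3.89*a + 2.33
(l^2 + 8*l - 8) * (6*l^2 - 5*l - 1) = 6*l^4 + 43*l^3 - 89*l^2 + 32*l + 8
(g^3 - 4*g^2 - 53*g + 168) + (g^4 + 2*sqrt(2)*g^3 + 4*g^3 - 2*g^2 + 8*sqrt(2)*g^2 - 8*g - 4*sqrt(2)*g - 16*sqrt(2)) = g^4 + 2*sqrt(2)*g^3 + 5*g^3 - 6*g^2 + 8*sqrt(2)*g^2 - 61*g - 4*sqrt(2)*g - 16*sqrt(2) + 168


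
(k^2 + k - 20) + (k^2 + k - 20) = 2*k^2 + 2*k - 40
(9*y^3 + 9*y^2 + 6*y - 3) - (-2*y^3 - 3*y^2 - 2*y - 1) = 11*y^3 + 12*y^2 + 8*y - 2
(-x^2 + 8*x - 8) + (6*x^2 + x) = 5*x^2 + 9*x - 8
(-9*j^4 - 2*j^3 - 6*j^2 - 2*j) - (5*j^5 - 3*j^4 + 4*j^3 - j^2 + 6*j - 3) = -5*j^5 - 6*j^4 - 6*j^3 - 5*j^2 - 8*j + 3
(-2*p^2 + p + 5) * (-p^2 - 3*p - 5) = 2*p^4 + 5*p^3 + 2*p^2 - 20*p - 25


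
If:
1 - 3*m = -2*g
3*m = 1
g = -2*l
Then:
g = 0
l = 0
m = 1/3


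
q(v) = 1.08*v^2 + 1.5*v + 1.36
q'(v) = 2.16*v + 1.5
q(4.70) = 32.27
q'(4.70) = 11.65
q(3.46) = 19.48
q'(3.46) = 8.97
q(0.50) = 2.38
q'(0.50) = 2.58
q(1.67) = 6.88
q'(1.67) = 5.11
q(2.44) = 11.45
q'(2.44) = 6.77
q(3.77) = 22.36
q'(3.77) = 9.64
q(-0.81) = 0.85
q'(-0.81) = -0.25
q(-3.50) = 9.34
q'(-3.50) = -6.06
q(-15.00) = 221.86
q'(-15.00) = -30.90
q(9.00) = 102.34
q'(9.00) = 20.94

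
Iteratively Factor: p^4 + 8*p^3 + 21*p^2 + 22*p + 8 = (p + 1)*(p^3 + 7*p^2 + 14*p + 8) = (p + 1)*(p + 4)*(p^2 + 3*p + 2) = (p + 1)^2*(p + 4)*(p + 2)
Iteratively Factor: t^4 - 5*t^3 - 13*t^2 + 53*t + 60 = (t - 4)*(t^3 - t^2 - 17*t - 15) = (t - 4)*(t + 3)*(t^2 - 4*t - 5) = (t - 4)*(t + 1)*(t + 3)*(t - 5)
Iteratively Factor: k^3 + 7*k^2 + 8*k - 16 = (k - 1)*(k^2 + 8*k + 16) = (k - 1)*(k + 4)*(k + 4)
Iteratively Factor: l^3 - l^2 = (l - 1)*(l^2) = l*(l - 1)*(l)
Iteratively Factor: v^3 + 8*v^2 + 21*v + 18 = (v + 3)*(v^2 + 5*v + 6) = (v + 2)*(v + 3)*(v + 3)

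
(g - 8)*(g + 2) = g^2 - 6*g - 16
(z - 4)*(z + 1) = z^2 - 3*z - 4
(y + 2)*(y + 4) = y^2 + 6*y + 8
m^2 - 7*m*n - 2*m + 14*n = (m - 2)*(m - 7*n)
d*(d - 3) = d^2 - 3*d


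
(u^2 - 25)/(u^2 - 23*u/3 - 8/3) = 3*(25 - u^2)/(-3*u^2 + 23*u + 8)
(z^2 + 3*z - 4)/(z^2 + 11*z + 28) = (z - 1)/(z + 7)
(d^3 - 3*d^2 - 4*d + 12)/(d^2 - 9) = (d^2 - 4)/(d + 3)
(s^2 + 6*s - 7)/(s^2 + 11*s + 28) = (s - 1)/(s + 4)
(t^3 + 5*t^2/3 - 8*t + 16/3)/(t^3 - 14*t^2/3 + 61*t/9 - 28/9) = 3*(t + 4)/(3*t - 7)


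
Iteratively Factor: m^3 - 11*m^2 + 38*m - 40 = (m - 4)*(m^2 - 7*m + 10) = (m - 4)*(m - 2)*(m - 5)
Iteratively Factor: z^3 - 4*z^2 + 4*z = (z - 2)*(z^2 - 2*z) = (z - 2)^2*(z)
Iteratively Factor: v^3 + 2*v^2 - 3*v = (v)*(v^2 + 2*v - 3) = v*(v + 3)*(v - 1)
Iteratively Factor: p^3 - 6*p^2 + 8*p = (p)*(p^2 - 6*p + 8) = p*(p - 2)*(p - 4)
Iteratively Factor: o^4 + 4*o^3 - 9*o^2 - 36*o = (o - 3)*(o^3 + 7*o^2 + 12*o) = (o - 3)*(o + 3)*(o^2 + 4*o) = o*(o - 3)*(o + 3)*(o + 4)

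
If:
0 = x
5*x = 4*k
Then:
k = 0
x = 0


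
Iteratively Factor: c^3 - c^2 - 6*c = (c)*(c^2 - c - 6) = c*(c + 2)*(c - 3)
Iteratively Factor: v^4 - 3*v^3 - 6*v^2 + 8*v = (v)*(v^3 - 3*v^2 - 6*v + 8) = v*(v - 4)*(v^2 + v - 2) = v*(v - 4)*(v + 2)*(v - 1)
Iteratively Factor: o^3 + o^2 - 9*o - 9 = (o - 3)*(o^2 + 4*o + 3) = (o - 3)*(o + 3)*(o + 1)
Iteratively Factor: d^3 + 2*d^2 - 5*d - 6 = (d + 3)*(d^2 - d - 2) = (d - 2)*(d + 3)*(d + 1)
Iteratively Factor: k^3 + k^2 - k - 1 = (k + 1)*(k^2 - 1) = (k - 1)*(k + 1)*(k + 1)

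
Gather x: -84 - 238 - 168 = -490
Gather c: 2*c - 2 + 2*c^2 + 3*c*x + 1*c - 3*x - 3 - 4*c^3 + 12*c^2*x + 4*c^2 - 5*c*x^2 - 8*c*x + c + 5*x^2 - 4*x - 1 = -4*c^3 + c^2*(12*x + 6) + c*(-5*x^2 - 5*x + 4) + 5*x^2 - 7*x - 6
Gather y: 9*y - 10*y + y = 0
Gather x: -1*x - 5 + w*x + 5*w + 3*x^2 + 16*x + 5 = 5*w + 3*x^2 + x*(w + 15)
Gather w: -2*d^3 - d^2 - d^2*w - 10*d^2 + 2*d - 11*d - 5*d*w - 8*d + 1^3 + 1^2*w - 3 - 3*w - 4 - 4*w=-2*d^3 - 11*d^2 - 17*d + w*(-d^2 - 5*d - 6) - 6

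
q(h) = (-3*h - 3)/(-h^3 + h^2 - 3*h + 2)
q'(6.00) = -0.04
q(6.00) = 0.11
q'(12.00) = 0.00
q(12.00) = 0.02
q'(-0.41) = -1.50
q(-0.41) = -0.51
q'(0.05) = -4.29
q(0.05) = -1.70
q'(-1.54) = -0.10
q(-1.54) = 0.13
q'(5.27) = -0.06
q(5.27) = 0.14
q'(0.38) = -15.43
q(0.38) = -4.36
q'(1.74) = -1.82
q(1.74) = 1.51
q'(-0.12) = -2.80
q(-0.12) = -1.11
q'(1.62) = -2.31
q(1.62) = 1.75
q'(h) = (-3*h - 3)*(3*h^2 - 2*h + 3)/(-h^3 + h^2 - 3*h + 2)^2 - 3/(-h^3 + h^2 - 3*h + 2) = 3*(h^3 - h^2 + 3*h - (h + 1)*(3*h^2 - 2*h + 3) - 2)/(h^3 - h^2 + 3*h - 2)^2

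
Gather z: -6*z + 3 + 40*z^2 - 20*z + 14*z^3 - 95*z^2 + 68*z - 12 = 14*z^3 - 55*z^2 + 42*z - 9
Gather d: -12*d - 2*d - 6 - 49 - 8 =-14*d - 63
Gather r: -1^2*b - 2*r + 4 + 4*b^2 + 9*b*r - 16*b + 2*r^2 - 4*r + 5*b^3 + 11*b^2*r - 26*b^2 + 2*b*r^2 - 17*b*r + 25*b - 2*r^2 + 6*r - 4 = 5*b^3 - 22*b^2 + 2*b*r^2 + 8*b + r*(11*b^2 - 8*b)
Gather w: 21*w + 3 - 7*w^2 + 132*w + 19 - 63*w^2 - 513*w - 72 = -70*w^2 - 360*w - 50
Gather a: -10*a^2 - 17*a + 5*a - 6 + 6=-10*a^2 - 12*a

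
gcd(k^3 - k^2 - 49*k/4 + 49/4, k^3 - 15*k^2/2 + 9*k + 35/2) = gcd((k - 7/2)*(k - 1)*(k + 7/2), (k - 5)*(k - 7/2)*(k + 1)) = k - 7/2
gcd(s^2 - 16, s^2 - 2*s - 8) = s - 4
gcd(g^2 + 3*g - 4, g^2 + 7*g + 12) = g + 4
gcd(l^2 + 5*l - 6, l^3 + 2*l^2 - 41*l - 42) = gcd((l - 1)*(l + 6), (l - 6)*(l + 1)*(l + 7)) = 1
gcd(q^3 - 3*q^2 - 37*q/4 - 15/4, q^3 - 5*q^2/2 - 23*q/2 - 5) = q^2 - 9*q/2 - 5/2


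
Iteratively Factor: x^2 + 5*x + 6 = (x + 3)*(x + 2)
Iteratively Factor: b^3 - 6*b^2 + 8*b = (b)*(b^2 - 6*b + 8) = b*(b - 4)*(b - 2)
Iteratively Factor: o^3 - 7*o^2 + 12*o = (o - 3)*(o^2 - 4*o) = (o - 4)*(o - 3)*(o)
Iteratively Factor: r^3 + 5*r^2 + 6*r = (r + 2)*(r^2 + 3*r) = r*(r + 2)*(r + 3)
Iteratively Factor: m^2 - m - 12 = (m - 4)*(m + 3)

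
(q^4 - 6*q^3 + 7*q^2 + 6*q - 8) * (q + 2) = q^5 - 4*q^4 - 5*q^3 + 20*q^2 + 4*q - 16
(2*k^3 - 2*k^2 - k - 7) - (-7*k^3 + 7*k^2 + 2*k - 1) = 9*k^3 - 9*k^2 - 3*k - 6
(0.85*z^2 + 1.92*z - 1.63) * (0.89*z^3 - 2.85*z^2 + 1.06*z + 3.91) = 0.7565*z^5 - 0.7137*z^4 - 6.0217*z^3 + 10.0042*z^2 + 5.7794*z - 6.3733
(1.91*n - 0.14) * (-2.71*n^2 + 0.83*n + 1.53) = -5.1761*n^3 + 1.9647*n^2 + 2.8061*n - 0.2142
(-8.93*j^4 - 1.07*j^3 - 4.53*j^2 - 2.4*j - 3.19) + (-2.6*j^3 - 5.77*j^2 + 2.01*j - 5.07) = -8.93*j^4 - 3.67*j^3 - 10.3*j^2 - 0.39*j - 8.26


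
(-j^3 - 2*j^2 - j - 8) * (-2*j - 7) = 2*j^4 + 11*j^3 + 16*j^2 + 23*j + 56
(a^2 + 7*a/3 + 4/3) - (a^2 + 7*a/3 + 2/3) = 2/3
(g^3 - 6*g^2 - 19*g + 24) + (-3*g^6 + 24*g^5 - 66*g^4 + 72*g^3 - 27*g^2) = -3*g^6 + 24*g^5 - 66*g^4 + 73*g^3 - 33*g^2 - 19*g + 24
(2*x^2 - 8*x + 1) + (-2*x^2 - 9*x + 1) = 2 - 17*x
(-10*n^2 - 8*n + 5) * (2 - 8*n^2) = 80*n^4 + 64*n^3 - 60*n^2 - 16*n + 10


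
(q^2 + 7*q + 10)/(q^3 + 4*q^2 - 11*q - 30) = 1/(q - 3)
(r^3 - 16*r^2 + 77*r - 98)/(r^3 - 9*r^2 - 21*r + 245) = (r - 2)/(r + 5)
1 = 1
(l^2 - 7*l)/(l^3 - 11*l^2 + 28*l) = 1/(l - 4)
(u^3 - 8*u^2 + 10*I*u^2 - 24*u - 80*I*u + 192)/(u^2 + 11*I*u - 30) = (u^2 + 4*u*(-2 + I) - 32*I)/(u + 5*I)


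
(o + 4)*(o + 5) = o^2 + 9*o + 20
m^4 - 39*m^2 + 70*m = m*(m - 5)*(m - 2)*(m + 7)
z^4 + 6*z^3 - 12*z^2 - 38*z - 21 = (z - 3)*(z + 1)^2*(z + 7)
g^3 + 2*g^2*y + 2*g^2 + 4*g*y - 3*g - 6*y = (g - 1)*(g + 3)*(g + 2*y)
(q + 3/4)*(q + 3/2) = q^2 + 9*q/4 + 9/8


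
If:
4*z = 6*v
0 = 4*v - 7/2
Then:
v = 7/8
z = 21/16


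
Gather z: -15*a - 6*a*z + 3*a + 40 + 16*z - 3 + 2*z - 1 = -12*a + z*(18 - 6*a) + 36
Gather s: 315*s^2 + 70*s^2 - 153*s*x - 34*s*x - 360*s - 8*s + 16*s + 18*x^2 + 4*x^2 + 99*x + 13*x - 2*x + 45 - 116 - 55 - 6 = 385*s^2 + s*(-187*x - 352) + 22*x^2 + 110*x - 132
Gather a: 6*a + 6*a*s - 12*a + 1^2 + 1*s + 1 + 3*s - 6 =a*(6*s - 6) + 4*s - 4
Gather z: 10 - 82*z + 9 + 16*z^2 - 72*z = 16*z^2 - 154*z + 19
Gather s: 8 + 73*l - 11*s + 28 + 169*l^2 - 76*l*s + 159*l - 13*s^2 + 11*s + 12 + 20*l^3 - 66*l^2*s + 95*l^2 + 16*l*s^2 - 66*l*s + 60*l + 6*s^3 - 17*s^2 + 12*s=20*l^3 + 264*l^2 + 292*l + 6*s^3 + s^2*(16*l - 30) + s*(-66*l^2 - 142*l + 12) + 48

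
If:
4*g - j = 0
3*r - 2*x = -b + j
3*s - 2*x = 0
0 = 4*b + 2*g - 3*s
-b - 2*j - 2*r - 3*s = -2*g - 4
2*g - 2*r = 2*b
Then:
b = -4/17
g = 8/17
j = 32/17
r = 12/17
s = 0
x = 0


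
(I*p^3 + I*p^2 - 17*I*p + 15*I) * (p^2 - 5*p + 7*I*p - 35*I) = I*p^5 - 7*p^4 - 4*I*p^4 + 28*p^3 - 22*I*p^3 + 154*p^2 + 100*I*p^2 - 700*p - 75*I*p + 525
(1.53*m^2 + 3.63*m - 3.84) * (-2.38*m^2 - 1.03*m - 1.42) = -3.6414*m^4 - 10.2153*m^3 + 3.2277*m^2 - 1.1994*m + 5.4528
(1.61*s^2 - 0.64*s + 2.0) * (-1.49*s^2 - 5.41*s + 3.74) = -2.3989*s^4 - 7.7565*s^3 + 6.5038*s^2 - 13.2136*s + 7.48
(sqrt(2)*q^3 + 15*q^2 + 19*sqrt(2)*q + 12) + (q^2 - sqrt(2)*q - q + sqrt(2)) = sqrt(2)*q^3 + 16*q^2 - q + 18*sqrt(2)*q + sqrt(2) + 12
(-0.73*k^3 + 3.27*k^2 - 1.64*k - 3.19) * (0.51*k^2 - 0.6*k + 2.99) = -0.3723*k^5 + 2.1057*k^4 - 4.9811*k^3 + 9.1344*k^2 - 2.9896*k - 9.5381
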